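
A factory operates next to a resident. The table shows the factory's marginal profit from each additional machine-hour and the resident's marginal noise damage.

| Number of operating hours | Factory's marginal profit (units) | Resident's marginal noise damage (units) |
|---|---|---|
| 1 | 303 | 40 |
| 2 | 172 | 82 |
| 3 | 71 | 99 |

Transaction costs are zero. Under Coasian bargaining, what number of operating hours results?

2

Bargaining reaches the level where marginal profit last exceeds marginal noise damage.
That holds through level 2 (172 ≥ 82) but not at 3 (71 < 99).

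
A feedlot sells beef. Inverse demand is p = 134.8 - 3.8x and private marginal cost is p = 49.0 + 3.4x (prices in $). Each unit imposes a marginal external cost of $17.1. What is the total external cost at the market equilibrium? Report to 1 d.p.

Market equilibrium (private): 49.0 + 3.4x = 134.8 - 3.8x → x_m = 11.9167.
Total external cost = MEC × x_m = 17.1 × 11.9167 = 203.7756.

$203.8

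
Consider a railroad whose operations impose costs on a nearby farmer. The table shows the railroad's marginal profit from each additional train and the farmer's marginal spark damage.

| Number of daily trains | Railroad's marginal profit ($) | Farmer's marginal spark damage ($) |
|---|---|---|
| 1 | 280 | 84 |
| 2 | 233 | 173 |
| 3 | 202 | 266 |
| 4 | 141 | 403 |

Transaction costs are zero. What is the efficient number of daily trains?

2

Bargaining reaches the level where marginal profit last exceeds marginal spark damage.
That holds through level 2 (233 ≥ 173) but not at 3 (202 < 266).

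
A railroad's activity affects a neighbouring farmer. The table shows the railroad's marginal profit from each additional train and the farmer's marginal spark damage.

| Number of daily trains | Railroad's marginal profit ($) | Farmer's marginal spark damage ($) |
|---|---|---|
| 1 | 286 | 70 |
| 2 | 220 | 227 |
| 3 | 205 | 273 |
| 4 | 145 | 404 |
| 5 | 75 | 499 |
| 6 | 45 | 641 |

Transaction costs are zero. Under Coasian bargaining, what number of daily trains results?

1

Bargaining reaches the level where marginal profit last exceeds marginal spark damage.
That holds through level 1 (286 ≥ 70) but not at 2 (220 < 227).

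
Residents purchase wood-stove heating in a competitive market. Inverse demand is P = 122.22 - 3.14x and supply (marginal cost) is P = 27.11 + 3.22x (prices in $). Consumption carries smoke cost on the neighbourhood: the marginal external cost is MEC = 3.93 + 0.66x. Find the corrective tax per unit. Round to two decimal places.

tax = $12.50 per unit

Social marginal benefit = demand − MEC = 118.29 - 3.80x.
Set SMB = MC: 118.29 - 3.80x = 27.11 + 3.22x → x* = 12.9886.
The Pigouvian tax equals MEC at x*: 3.93 + 0.66×12.9886 = 12.5025.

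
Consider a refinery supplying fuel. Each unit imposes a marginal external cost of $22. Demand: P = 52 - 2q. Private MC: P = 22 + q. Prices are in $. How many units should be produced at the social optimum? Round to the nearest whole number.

Social marginal cost = private MC + MEC = 44 + q.
Set SMC = demand: 44 + q = 52 - 2q → q* = 2.6667.

q* = 3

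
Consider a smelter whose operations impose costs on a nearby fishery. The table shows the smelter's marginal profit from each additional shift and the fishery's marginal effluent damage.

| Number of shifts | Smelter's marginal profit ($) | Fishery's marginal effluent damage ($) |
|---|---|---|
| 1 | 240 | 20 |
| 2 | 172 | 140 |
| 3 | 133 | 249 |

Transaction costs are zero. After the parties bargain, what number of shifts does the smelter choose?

2

Bargaining reaches the level where marginal profit last exceeds marginal effluent damage.
That holds through level 2 (172 ≥ 140) but not at 3 (133 < 249).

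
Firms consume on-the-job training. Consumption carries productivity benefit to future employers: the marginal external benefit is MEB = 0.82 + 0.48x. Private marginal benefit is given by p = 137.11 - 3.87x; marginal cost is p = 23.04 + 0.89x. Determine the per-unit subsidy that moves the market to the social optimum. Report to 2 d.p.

Social marginal benefit = demand + MEB = 137.93 - 3.39x.
Set SMB = MC: 137.93 - 3.39x = 23.04 + 0.89x → x* = 26.8435.
The Pigouvian subsidy equals MEB at x*: 0.82 + 0.48×26.8435 = 13.7049.

subsidy = 13.70 per unit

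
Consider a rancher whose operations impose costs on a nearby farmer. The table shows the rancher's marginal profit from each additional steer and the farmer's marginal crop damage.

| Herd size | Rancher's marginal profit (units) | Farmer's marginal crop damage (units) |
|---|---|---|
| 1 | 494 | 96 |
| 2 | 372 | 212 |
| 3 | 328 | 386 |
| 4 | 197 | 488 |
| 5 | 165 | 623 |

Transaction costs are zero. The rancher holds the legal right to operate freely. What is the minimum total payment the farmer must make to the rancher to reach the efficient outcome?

690

Left alone the rancher would choose level 5 (marginal profit stays positive).
Efficient level: k* = 2 (marginal profit ≥ marginal crop damage through 2).
The farmer must at least cover the rancher's forgone profit from cutting 5→2: 328 + 197 + 165 = 690.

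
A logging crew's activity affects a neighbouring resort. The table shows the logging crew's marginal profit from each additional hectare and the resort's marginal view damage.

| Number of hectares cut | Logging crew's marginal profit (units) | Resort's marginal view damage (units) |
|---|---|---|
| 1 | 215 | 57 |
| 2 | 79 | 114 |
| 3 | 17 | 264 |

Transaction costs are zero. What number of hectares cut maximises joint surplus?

Bargaining reaches the level where marginal profit last exceeds marginal view damage.
That holds through level 1 (215 ≥ 57) but not at 2 (79 < 114).

1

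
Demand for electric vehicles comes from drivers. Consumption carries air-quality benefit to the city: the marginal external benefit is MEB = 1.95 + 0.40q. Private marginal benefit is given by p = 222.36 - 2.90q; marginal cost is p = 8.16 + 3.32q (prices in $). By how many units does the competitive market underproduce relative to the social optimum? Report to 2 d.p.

2.70 units

Market equilibrium (private): 8.16 + 3.32q = 222.36 - 2.90q → q_m = 34.4373.
Social marginal benefit = demand + MEB = 224.31 - 2.50q.
Set SMB = MC: 224.31 - 2.50q = 8.16 + 3.32q → q* = 37.1392.
Gap = |34.4373 − 37.1392| = 2.7019.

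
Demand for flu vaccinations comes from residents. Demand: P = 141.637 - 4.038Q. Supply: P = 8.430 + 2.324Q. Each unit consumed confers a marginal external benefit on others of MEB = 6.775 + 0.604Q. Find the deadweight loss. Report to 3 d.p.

DWL = 32.754

Market equilibrium (private): 8.430 + 2.324Q = 141.637 - 4.038Q → Q_m = 20.9379.
Social marginal benefit = demand + MEB = 148.412 - 3.434Q.
Set SMB = MC: 148.412 - 3.434Q = 8.430 + 2.324Q → Q* = 24.3109.
Height of the DWL triangle at Q_m is SMB(Q_m) − MC(Q_m) = MEB(Q_m) = 19.4215.
DWL = ½ × 3.3730 × 19.4215 = 32.7544.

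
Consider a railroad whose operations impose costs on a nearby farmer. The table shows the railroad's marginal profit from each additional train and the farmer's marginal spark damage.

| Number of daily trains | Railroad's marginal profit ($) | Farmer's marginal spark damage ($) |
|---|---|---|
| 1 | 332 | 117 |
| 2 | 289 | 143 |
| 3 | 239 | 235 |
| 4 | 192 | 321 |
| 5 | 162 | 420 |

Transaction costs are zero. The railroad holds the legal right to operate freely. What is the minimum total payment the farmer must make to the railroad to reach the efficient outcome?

$354

Left alone the railroad would choose level 5 (marginal profit stays positive).
Efficient level: k* = 3 (marginal profit ≥ marginal spark damage through 3).
The farmer must at least cover the railroad's forgone profit from cutting 5→3: 192 + 162 = 354.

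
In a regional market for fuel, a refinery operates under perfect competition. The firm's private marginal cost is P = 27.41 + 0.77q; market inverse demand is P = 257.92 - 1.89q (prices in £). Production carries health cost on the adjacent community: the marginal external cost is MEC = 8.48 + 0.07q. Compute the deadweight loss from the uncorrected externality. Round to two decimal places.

DWL = £38.75

Market equilibrium (private): 27.41 + 0.77q = 257.92 - 1.89q → q_m = 86.6579.
Social marginal cost = private MC + MEC = 35.89 + 0.84q.
Set SMC = demand: 35.89 + 0.84q = 257.92 - 1.89q → q* = 81.3297.
The welfare-loss triangle has base |q_m − q*| and height MEC(q_m) (the vertical gap between SMC and demand is zero at q* and MEC at q_m).
DWL = ½ × 5.3282 × 14.5461 = 38.7523.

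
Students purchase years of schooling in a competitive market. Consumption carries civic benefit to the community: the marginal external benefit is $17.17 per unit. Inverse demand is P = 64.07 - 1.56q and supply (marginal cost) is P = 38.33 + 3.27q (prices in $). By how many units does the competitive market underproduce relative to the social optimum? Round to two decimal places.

Market equilibrium (private): 38.33 + 3.27q = 64.07 - 1.56q → q_m = 5.3292.
Social marginal benefit = demand + MEB = 81.24 - 1.56q.
Set SMB = MC: 81.24 - 1.56q = 38.33 + 3.27q → q* = 8.8841.
Gap = |5.3292 − 8.8841| = 3.5549.

3.55 units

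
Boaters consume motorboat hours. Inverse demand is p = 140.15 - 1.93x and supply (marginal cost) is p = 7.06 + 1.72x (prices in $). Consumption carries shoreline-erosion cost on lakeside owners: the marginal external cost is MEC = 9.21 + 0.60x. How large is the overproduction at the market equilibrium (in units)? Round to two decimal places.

7.31 units

Market equilibrium (private): 7.06 + 1.72x = 140.15 - 1.93x → x_m = 36.4630.
Social marginal benefit = demand − MEC = 130.94 - 2.53x.
Set SMB = MC: 130.94 - 2.53x = 7.06 + 1.72x → x* = 29.1482.
Gap = |36.4630 − 29.1482| = 7.3148.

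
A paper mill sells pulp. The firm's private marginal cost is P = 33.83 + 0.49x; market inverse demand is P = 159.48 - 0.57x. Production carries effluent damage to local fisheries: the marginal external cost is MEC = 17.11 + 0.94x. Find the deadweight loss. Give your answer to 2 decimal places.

DWL = 4130.34

Market equilibrium (private): 33.83 + 0.49x = 159.48 - 0.57x → x_m = 118.5377.
Social marginal cost = private MC + MEC = 50.94 + 1.43x.
Set SMC = demand: 50.94 + 1.43x = 159.48 - 0.57x → x* = 54.2700.
The loss is the area between SMC and demand from x* to x_m; with linear curves that's a triangle of height MEC(x_m).
DWL = ½ × 64.2677 × 128.5355 = 4130.3405.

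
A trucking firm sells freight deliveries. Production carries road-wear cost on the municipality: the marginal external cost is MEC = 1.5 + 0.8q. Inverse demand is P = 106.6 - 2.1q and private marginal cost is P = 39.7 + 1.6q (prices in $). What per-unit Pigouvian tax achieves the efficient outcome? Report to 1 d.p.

tax = $13.1 per unit

Social marginal cost = private MC + MEC = 41.2 + 2.4q.
Set SMC = demand: 41.2 + 2.4q = 106.6 - 2.1q → q* = 14.5333.
The Pigouvian tax equals MEC at q*: 1.5 + 0.8×14.5333 = 13.1266.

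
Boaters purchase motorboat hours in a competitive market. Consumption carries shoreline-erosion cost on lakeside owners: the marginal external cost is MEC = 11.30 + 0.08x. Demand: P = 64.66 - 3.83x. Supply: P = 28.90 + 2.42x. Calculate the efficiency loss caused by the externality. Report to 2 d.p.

DWL = 10.92

Market equilibrium (private): 28.90 + 2.42x = 64.66 - 3.83x → x_m = 5.7216.
Social marginal benefit = demand − MEC = 53.36 - 3.91x.
Set SMB = MC: 53.36 - 3.91x = 28.90 + 2.42x → x* = 3.8641.
Between x* and x_m the wedge MC − SMB runs linearly from 0 to MEC(x_m), so the loss is a triangle.
DWL = ½ × 1.8575 × 11.7577 = 10.9200.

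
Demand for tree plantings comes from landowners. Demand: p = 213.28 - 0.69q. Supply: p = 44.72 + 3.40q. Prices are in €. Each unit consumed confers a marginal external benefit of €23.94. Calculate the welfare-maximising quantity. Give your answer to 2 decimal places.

q* = 47.07

Social marginal benefit = demand + MEB = 237.22 - 0.69q.
Set SMB = MC: 237.22 - 0.69q = 44.72 + 3.40q → q* = 47.0660.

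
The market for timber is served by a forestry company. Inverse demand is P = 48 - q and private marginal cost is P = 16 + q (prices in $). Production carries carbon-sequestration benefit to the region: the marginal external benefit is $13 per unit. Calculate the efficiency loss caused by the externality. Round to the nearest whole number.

Market equilibrium (private): 16 + q = 48 - q → q_m = 16.0000.
Social marginal cost = private MC − MEB = 3 + q.
Set SMC = demand: 3 + q = 48 - q → q* = 22.5000.
Between q* and q_m the wedge demand − SMC runs linearly from 0 to MEB(q_m), so the loss is a triangle.
DWL = ½ × 6.5000 × 13.0000 = 42.2500.

DWL = $42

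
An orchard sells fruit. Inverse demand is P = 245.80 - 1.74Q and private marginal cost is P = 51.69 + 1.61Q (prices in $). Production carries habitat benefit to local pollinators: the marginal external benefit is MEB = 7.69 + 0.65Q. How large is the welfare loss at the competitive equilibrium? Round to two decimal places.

DWL = $380.91

Market equilibrium (private): 51.69 + 1.61Q = 245.80 - 1.74Q → Q_m = 57.9433.
Social marginal cost = private MC − MEB = 44.00 + 0.96Q.
Set SMC = demand: 44.00 + 0.96Q = 245.80 - 1.74Q → Q* = 74.7407.
The loss is the area between SMC and demand from Q* to Q_m; with linear curves that's a triangle of height MEB(Q_m).
DWL = ½ × 16.7974 × 45.3531 = 380.9071.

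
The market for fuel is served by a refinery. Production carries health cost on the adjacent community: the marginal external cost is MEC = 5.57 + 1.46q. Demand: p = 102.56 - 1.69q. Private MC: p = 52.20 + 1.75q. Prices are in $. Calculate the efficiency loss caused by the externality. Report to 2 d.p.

Market equilibrium (private): 52.20 + 1.75q = 102.56 - 1.69q → q_m = 14.6395.
Social marginal cost = private MC + MEC = 57.77 + 3.21q.
Set SMC = demand: 57.77 + 3.21q = 102.56 - 1.69q → q* = 9.1408.
The loss is the area between SMC and demand from q* to q_m; with linear curves that's a triangle of height MEC(q_m).
DWL = ½ × 5.4987 × 26.9437 = 74.0777.

DWL = $74.08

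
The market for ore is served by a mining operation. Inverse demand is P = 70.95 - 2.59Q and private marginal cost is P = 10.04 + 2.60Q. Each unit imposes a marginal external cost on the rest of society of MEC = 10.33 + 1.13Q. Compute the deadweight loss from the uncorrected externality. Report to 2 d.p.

Market equilibrium (private): 10.04 + 2.60Q = 70.95 - 2.59Q → Q_m = 11.7360.
Social marginal cost = private MC + MEC = 20.37 + 3.73Q.
Set SMC = demand: 20.37 + 3.73Q = 70.95 - 2.59Q → Q* = 8.0032.
Between Q* and Q_m the wedge SMC − demand runs linearly from 0 to MEC(Q_m), so the loss is a triangle.
DWL = ½ × 3.7328 × 23.5917 = 44.0315.

DWL = 44.03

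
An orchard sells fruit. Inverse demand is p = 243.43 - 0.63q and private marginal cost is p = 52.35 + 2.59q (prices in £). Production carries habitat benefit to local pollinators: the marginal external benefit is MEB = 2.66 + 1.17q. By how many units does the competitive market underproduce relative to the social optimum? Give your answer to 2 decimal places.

35.17 units

Market equilibrium (private): 52.35 + 2.59q = 243.43 - 0.63q → q_m = 59.3416.
Social marginal cost = private MC − MEB = 49.69 + 1.42q.
Set SMC = demand: 49.69 + 1.42q = 243.43 - 0.63q → q* = 94.5073.
Gap = |59.3416 − 94.5073| = 35.1657.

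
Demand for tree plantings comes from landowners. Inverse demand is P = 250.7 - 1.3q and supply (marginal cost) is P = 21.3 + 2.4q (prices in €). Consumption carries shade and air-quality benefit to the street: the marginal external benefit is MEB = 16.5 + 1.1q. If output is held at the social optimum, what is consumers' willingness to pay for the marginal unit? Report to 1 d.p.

Social marginal benefit = demand + MEB = 267.2 - 0.2q.
Set SMB = MC: 267.2 - 0.2q = 21.3 + 2.4q → q* = 94.5769.
Consumer price on the demand curve at q*: 250.7 − 1.3×94.5769 = 127.7500.

P = €127.8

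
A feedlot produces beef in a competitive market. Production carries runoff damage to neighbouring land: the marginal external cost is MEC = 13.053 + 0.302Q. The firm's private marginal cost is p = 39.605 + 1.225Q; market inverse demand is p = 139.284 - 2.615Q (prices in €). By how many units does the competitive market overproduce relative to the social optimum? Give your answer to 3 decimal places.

Market equilibrium (private): 39.605 + 1.225Q = 139.284 - 2.615Q → Q_m = 25.9581.
Social marginal cost = private MC + MEC = 52.658 + 1.527Q.
Set SMC = demand: 52.658 + 1.527Q = 139.284 - 2.615Q → Q* = 20.9141.
Gap = |25.9581 − 20.9141| = 5.0440.

5.044 units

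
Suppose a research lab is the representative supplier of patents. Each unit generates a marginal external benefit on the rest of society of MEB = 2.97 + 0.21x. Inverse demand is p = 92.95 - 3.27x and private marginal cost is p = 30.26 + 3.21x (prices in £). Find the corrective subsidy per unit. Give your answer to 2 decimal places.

Social marginal cost = private MC − MEB = 27.29 + 3.00x.
Set SMC = demand: 27.29 + 3.00x = 92.95 - 3.27x → x* = 10.4721.
The Pigouvian subsidy equals MEB at x*: 2.97 + 0.21×10.4721 = 5.1691.

subsidy = £5.17 per unit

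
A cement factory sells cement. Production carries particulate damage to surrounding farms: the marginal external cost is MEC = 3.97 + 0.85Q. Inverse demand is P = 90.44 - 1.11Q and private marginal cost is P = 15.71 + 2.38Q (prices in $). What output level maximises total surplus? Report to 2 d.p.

Q* = 16.30

Social marginal cost = private MC + MEC = 19.68 + 3.23Q.
Set SMC = demand: 19.68 + 3.23Q = 90.44 - 1.11Q → Q* = 16.3041.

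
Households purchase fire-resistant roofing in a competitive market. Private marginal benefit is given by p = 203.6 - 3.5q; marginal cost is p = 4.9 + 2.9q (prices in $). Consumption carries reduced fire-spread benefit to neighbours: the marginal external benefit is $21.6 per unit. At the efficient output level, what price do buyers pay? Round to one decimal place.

Social marginal benefit = demand + MEB = 225.2 - 3.5q.
Set SMB = MC: 225.2 - 3.5q = 4.9 + 2.9q → q* = 34.4219.
Consumer price on the demand curve at q*: 203.6 − 3.5×34.4219 = 83.1234.

P = $83.1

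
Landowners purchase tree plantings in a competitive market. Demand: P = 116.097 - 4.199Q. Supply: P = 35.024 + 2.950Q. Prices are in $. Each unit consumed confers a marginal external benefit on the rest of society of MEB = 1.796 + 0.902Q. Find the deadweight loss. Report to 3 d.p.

DWL = $11.574

Market equilibrium (private): 35.024 + 2.950Q = 116.097 - 4.199Q → Q_m = 11.3405.
Social marginal benefit = demand + MEB = 117.893 - 3.297Q.
Set SMB = MC: 117.893 - 3.297Q = 35.024 + 2.950Q → Q* = 13.2654.
Height of the DWL triangle at Q_m is SMB(Q_m) − MC(Q_m) = MEB(Q_m) = 12.0251.
DWL = ½ × 1.9249 × 12.0251 = 11.5736.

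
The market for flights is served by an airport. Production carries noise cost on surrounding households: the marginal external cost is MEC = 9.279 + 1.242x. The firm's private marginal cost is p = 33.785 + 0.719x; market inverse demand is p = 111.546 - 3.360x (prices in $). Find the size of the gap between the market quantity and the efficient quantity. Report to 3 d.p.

6.194 units

Market equilibrium (private): 33.785 + 0.719x = 111.546 - 3.360x → x_m = 19.0637.
Social marginal cost = private MC + MEC = 43.064 + 1.961x.
Set SMC = demand: 43.064 + 1.961x = 111.546 - 3.360x → x* = 12.8701.
Gap = |19.0637 − 12.8701| = 6.1936.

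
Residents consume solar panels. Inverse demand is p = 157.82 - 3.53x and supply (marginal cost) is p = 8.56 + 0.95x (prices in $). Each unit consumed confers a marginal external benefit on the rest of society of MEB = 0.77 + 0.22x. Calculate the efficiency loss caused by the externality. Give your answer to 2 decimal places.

Market equilibrium (private): 8.56 + 0.95x = 157.82 - 3.53x → x_m = 33.3170.
Social marginal benefit = demand + MEB = 158.59 - 3.31x.
Set SMB = MC: 158.59 - 3.31x = 8.56 + 0.95x → x* = 35.2183.
Height of the DWL triangle at x_m is SMB(x_m) − MC(x_m) = MEB(x_m) = 8.0997.
DWL = ½ × 1.9013 × 8.0997 = 7.7000.

DWL = $7.70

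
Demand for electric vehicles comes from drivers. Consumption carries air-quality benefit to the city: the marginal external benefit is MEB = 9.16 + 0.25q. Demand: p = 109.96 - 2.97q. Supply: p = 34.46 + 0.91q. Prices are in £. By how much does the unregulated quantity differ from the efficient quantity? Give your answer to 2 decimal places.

Market equilibrium (private): 34.46 + 0.91q = 109.96 - 2.97q → q_m = 19.4588.
Social marginal benefit = demand + MEB = 119.12 - 2.72q.
Set SMB = MC: 119.12 - 2.72q = 34.46 + 0.91q → q* = 23.3223.
Gap = |19.4588 − 23.3223| = 3.8635.

3.86 units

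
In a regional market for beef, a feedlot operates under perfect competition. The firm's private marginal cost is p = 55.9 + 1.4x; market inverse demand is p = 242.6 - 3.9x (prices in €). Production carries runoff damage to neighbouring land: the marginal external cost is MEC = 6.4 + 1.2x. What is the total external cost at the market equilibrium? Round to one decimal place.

Market equilibrium (private): 55.9 + 1.4x = 242.6 - 3.9x → x_m = 35.2264.
Total external cost = ∫₀^{x_m} (6.4 + 1.2x) dx = 6.4×35.2264 + ½×1.2×35.2264² = 969.9885.

€970.0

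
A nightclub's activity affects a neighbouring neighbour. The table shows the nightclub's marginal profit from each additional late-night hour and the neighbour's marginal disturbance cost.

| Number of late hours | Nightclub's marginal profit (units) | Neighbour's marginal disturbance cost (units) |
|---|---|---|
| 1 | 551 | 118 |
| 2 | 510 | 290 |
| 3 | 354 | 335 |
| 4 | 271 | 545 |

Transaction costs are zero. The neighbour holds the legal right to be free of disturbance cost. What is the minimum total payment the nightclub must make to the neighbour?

Efficient level: marginal profit ≥ marginal disturbance cost through level 3, so k* = 3.
With the neighbour holding the right, the nightclub must at least compensate total damage at k*: 118 + 290 + 335 = 743.

743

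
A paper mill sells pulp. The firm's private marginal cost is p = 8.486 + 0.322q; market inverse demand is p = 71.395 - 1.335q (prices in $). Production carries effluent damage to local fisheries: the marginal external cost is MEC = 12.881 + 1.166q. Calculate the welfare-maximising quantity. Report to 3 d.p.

q* = 17.722

Social marginal cost = private MC + MEC = 21.367 + 1.488q.
Set SMC = demand: 21.367 + 1.488q = 71.395 - 1.335q → q* = 17.7216.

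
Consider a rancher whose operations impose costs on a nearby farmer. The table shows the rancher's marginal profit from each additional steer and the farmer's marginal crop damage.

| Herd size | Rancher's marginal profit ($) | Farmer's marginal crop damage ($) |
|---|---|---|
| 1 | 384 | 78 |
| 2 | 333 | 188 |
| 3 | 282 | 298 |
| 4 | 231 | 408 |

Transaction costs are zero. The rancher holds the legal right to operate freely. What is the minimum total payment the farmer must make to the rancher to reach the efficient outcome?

$513

Left alone the rancher would choose level 4 (marginal profit stays positive).
Efficient level: k* = 2 (marginal profit ≥ marginal crop damage through 2).
The farmer must at least cover the rancher's forgone profit from cutting 4→2: 282 + 231 = 513.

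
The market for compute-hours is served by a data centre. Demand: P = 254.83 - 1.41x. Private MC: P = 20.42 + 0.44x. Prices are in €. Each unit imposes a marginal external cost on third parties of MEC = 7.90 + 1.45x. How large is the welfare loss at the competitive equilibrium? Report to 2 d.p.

DWL = €5563.76

Market equilibrium (private): 20.42 + 0.44x = 254.83 - 1.41x → x_m = 126.7081.
Social marginal cost = private MC + MEC = 28.32 + 1.89x.
Set SMC = demand: 28.32 + 1.89x = 254.83 - 1.41x → x* = 68.6394.
The welfare-loss triangle has base |x_m − x*| and height MEC(x_m) (the vertical gap between SMC and demand is zero at x* and MEC at x_m).
DWL = ½ × 58.0687 × 191.6268 = 5563.7596.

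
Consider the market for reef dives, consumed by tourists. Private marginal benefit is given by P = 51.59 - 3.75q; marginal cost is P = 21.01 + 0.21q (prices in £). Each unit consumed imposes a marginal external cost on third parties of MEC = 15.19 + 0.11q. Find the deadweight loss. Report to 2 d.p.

Market equilibrium (private): 21.01 + 0.21q = 51.59 - 3.75q → q_m = 7.7222.
Social marginal benefit = demand − MEC = 36.40 - 3.86q.
Set SMB = MC: 36.40 - 3.86q = 21.01 + 0.21q → q* = 3.7813.
The loss is the area between SMB and MC from q* to q_m; with linear curves that's a triangle of height MEC(q_m).
DWL = ½ × 3.9409 × 16.0394 = 31.6048.

DWL = £31.60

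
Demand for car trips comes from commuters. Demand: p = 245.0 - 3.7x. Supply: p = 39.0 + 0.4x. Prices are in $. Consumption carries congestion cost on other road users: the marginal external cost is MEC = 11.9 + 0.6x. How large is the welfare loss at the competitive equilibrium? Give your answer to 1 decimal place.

DWL = $188.1

Market equilibrium (private): 39.0 + 0.4x = 245.0 - 3.7x → x_m = 50.2439.
Social marginal benefit = demand − MEC = 233.1 - 4.3x.
Set SMB = MC: 233.1 - 4.3x = 39.0 + 0.4x → x* = 41.2979.
Between x* and x_m the wedge MC − SMB runs linearly from 0 to MEC(x_m), so the loss is a triangle.
DWL = ½ × 8.9460 × 42.0463 = 188.0731.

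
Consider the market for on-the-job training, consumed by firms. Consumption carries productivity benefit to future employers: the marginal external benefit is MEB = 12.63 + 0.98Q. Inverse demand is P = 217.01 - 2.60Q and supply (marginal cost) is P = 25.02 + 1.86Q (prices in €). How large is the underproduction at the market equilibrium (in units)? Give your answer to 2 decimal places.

Market equilibrium (private): 25.02 + 1.86Q = 217.01 - 2.60Q → Q_m = 43.0471.
Social marginal benefit = demand + MEB = 229.64 - 1.62Q.
Set SMB = MC: 229.64 - 1.62Q = 25.02 + 1.86Q → Q* = 58.7989.
Gap = |43.0471 − 58.7989| = 15.7518.

15.75 units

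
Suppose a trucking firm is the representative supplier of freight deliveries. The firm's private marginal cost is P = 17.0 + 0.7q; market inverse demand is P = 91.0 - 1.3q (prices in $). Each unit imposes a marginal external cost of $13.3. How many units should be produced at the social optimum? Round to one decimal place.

q* = 30.4

Social marginal cost = private MC + MEC = 30.3 + 0.7q.
Set SMC = demand: 30.3 + 0.7q = 91.0 - 1.3q → q* = 30.3500.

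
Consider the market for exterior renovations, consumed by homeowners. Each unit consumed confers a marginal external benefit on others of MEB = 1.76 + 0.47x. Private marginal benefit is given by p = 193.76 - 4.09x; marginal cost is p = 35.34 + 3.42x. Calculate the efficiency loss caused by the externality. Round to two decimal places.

Market equilibrium (private): 35.34 + 3.42x = 193.76 - 4.09x → x_m = 21.0945.
Social marginal benefit = demand + MEB = 195.52 - 3.62x.
Set SMB = MC: 195.52 - 3.62x = 35.34 + 3.42x → x* = 22.7528.
The loss is the area between SMB and MC from x* to x_m; with linear curves that's a triangle of height MEB(x_m).
DWL = ½ × 1.6583 × 11.6744 = 9.6798.

DWL = 9.68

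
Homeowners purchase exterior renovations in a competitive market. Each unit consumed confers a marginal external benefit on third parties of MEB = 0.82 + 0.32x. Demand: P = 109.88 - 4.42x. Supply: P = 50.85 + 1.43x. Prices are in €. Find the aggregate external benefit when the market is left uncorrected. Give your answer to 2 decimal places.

€24.57

Market equilibrium (private): 50.85 + 1.43x = 109.88 - 4.42x → x_m = 10.0906.
Total external benefit = ∫₀^{x_m} (0.82 + 0.32x) dx = 0.82×10.0906 + ½×0.32×10.0906² = 24.5655.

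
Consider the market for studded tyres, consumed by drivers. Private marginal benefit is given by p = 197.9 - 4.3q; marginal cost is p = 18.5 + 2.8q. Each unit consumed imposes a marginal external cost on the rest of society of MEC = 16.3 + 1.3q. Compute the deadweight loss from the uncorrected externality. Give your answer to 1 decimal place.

Market equilibrium (private): 18.5 + 2.8q = 197.9 - 4.3q → q_m = 25.2676.
Social marginal benefit = demand − MEC = 181.6 - 5.6q.
Set SMB = MC: 181.6 - 5.6q = 18.5 + 2.8q → q* = 19.4167.
Height of the DWL triangle at q_m is MC(q_m) − SMB(q_m) = MEC(q_m) = 49.1479.
DWL = ½ × 5.8509 × 49.1479 = 143.7797.

DWL = 143.8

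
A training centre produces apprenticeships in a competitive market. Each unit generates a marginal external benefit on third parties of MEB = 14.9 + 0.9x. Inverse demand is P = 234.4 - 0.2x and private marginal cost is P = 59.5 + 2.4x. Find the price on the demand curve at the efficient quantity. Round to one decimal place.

P = 212.1

Social marginal cost = private MC − MEB = 44.6 + 1.5x.
Set SMC = demand: 44.6 + 1.5x = 234.4 - 0.2x → x* = 111.6471.
Consumer price on the demand curve at x*: 234.4 − 0.2×111.6471 = 212.0706.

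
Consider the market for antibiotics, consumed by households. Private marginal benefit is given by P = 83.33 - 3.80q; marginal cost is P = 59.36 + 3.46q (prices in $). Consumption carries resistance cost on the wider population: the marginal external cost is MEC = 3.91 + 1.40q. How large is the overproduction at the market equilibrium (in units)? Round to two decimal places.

Market equilibrium (private): 59.36 + 3.46q = 83.33 - 3.80q → q_m = 3.3017.
Social marginal benefit = demand − MEC = 79.42 - 5.20q.
Set SMB = MC: 79.42 - 5.20q = 59.36 + 3.46q → q* = 2.3164.
Gap = |3.3017 − 2.3164| = 0.9853.

0.99 units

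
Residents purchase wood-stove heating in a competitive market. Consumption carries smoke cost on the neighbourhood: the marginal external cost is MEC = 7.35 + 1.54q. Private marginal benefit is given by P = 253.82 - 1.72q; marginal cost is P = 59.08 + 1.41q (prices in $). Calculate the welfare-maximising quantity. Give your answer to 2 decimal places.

q* = 40.13

Social marginal benefit = demand − MEC = 246.47 - 3.26q.
Set SMB = MC: 246.47 - 3.26q = 59.08 + 1.41q → q* = 40.1263.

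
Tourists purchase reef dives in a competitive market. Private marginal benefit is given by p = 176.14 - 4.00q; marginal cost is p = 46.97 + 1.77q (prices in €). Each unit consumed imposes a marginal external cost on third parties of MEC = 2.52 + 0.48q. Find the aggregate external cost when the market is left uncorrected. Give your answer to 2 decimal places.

€176.69

Market equilibrium (private): 46.97 + 1.77q = 176.14 - 4.00q → q_m = 22.3865.
Total external cost = ∫₀^{q_m} (2.52 + 0.48q) dq = 2.52×22.3865 + ½×0.48×22.3865² = 176.6913.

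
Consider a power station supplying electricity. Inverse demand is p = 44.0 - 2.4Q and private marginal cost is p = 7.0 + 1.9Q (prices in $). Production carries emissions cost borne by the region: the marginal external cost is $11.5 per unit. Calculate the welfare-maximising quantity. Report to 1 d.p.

Social marginal cost = private MC + MEC = 18.5 + 1.9Q.
Set SMC = demand: 18.5 + 1.9Q = 44.0 - 2.4Q → Q* = 5.9302.

Q* = 5.9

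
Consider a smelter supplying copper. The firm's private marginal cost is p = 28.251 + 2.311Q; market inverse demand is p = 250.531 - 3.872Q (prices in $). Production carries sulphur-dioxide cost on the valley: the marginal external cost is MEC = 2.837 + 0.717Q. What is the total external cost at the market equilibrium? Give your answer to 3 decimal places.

$565.322

Market equilibrium (private): 28.251 + 2.311Q = 250.531 - 3.872Q → Q_m = 35.9502.
Total external cost = ∫₀^{Q_m} (2.837 + 0.717Q) dQ = 2.837×35.9502 + ½×0.717×35.9502² = 565.3222.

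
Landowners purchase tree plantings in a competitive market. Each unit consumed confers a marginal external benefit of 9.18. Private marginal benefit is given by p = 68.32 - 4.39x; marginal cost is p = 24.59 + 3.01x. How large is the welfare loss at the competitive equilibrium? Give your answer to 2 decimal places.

Market equilibrium (private): 24.59 + 3.01x = 68.32 - 4.39x → x_m = 5.9095.
Social marginal benefit = demand + MEB = 77.50 - 4.39x.
Set SMB = MC: 77.50 - 4.39x = 24.59 + 3.01x → x* = 7.1500.
The welfare-loss triangle has base |x_m − x*| and height MEB(x_m) (the vertical gap between SMB and MC is zero at x* and MEB at x_m).
DWL = ½ × 1.2405 × 9.1800 = 5.6939.

DWL = 5.69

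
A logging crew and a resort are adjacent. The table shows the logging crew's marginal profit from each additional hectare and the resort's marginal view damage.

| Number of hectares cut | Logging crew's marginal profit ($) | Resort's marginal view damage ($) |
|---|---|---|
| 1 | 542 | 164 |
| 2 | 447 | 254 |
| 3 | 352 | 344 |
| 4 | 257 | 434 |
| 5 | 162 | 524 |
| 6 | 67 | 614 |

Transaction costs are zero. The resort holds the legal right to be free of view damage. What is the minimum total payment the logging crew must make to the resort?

Efficient level: marginal profit ≥ marginal view damage through level 3, so k* = 3.
With the resort holding the right, the logging crew must at least compensate total damage at k*: 164 + 254 + 344 = 762.

$762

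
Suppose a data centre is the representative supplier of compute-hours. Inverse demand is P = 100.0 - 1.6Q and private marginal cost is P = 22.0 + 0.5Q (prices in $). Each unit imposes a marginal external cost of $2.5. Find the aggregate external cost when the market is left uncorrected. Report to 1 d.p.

$92.9

Market equilibrium (private): 22.0 + 0.5Q = 100.0 - 1.6Q → Q_m = 37.1429.
Total external cost = MEC × Q_m = 2.5 × 37.1429 = 92.8573.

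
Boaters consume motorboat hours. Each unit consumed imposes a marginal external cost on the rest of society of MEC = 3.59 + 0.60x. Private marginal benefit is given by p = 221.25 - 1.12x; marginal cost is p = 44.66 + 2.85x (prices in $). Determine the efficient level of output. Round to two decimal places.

Social marginal benefit = demand − MEC = 217.66 - 1.72x.
Set SMB = MC: 217.66 - 1.72x = 44.66 + 2.85x → x* = 37.8556.

x* = 37.86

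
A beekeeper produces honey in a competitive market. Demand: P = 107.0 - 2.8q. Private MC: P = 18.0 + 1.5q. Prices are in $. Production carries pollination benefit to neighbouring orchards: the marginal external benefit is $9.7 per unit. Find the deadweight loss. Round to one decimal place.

Market equilibrium (private): 18.0 + 1.5q = 107.0 - 2.8q → q_m = 20.6977.
Social marginal cost = private MC − MEB = 8.3 + 1.5q.
Set SMC = demand: 8.3 + 1.5q = 107.0 - 2.8q → q* = 22.9535.
The loss is the area between SMC and demand from q* to q_m; with linear curves that's a triangle of height MEB(q_m).
DWL = ½ × 2.2558 × 9.7000 = 10.9406.

DWL = $10.9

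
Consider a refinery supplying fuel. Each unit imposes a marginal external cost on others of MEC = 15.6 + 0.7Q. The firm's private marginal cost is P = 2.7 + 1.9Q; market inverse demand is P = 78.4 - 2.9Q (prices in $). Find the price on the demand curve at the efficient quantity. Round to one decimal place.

P = $46.7

Social marginal cost = private MC + MEC = 18.3 + 2.6Q.
Set SMC = demand: 18.3 + 2.6Q = 78.4 - 2.9Q → Q* = 10.9273.
Consumer price on the demand curve at Q*: 78.4 − 2.9×10.9273 = 46.7108.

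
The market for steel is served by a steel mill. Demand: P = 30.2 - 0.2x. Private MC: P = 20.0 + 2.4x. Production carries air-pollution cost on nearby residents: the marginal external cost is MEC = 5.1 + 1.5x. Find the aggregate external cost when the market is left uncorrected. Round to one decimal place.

31.6

Market equilibrium (private): 20.0 + 2.4x = 30.2 - 0.2x → x_m = 3.9231.
Total external cost = ∫₀^{x_m} (5.1 + 1.5x) dx = 5.1×3.9231 + ½×1.5×3.9231² = 31.5508.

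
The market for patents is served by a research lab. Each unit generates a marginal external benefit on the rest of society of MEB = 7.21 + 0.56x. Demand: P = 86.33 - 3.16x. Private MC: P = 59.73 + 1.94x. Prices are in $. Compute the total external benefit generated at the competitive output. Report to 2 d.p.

$45.22

Market equilibrium (private): 59.73 + 1.94x = 86.33 - 3.16x → x_m = 5.2157.
Total external benefit = ∫₀^{x_m} (7.21 + 0.56x) dx = 7.21×5.2157 + ½×0.56×5.2157² = 45.2222.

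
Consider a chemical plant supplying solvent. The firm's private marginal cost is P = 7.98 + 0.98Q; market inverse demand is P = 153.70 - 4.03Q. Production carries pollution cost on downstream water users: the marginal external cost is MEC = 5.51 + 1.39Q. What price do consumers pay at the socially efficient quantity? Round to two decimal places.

Social marginal cost = private MC + MEC = 13.49 + 2.37Q.
Set SMC = demand: 13.49 + 2.37Q = 153.70 - 4.03Q → Q* = 21.9078.
Consumer price on the demand curve at Q*: 153.70 − 4.03×21.9078 = 65.4116.

P = 65.41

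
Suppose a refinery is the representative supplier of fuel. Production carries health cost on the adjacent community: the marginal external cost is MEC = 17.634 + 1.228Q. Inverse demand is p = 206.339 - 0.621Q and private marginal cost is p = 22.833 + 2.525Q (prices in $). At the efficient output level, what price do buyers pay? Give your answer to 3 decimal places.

Social marginal cost = private MC + MEC = 40.467 + 3.753Q.
Set SMC = demand: 40.467 + 3.753Q = 206.339 - 0.621Q → Q* = 37.9223.
Consumer price on the demand curve at Q*: 206.339 − 0.621×37.9223 = 182.7893.

P = $182.789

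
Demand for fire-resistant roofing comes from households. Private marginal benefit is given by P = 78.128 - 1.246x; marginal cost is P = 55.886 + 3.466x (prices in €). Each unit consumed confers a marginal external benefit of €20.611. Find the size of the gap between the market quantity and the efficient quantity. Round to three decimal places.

4.374 units

Market equilibrium (private): 55.886 + 3.466x = 78.128 - 1.246x → x_m = 4.7203.
Social marginal benefit = demand + MEB = 98.739 - 1.246x.
Set SMB = MC: 98.739 - 1.246x = 55.886 + 3.466x → x* = 9.0944.
Gap = |4.7203 − 9.0944| = 4.3741.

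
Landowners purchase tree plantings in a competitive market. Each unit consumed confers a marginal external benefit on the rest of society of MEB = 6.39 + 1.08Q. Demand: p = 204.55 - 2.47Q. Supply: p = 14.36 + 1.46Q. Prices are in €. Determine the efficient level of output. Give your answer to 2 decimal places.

Social marginal benefit = demand + MEB = 210.94 - 1.39Q.
Set SMB = MC: 210.94 - 1.39Q = 14.36 + 1.46Q → Q* = 68.9754.

Q* = 68.98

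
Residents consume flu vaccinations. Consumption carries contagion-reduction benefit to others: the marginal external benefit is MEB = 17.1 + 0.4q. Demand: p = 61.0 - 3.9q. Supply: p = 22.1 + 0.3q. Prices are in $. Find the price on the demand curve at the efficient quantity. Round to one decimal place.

Social marginal benefit = demand + MEB = 78.1 - 3.5q.
Set SMB = MC: 78.1 - 3.5q = 22.1 + 0.3q → q* = 14.7368.
Consumer price on the demand curve at q*: 61.0 − 3.9×14.7368 = 3.5265.

P = $3.5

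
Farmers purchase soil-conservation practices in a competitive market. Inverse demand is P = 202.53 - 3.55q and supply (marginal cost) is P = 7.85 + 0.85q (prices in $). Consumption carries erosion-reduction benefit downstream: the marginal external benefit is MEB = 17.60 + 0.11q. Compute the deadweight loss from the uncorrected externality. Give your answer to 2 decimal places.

DWL = $58.83

Market equilibrium (private): 7.85 + 0.85q = 202.53 - 3.55q → q_m = 44.2455.
Social marginal benefit = demand + MEB = 220.13 - 3.44q.
Set SMB = MC: 220.13 - 3.44q = 7.85 + 0.85q → q* = 49.4825.
Between q* and q_m the wedge SMB − MC runs linearly from 0 to MEB(q_m), so the loss is a triangle.
DWL = ½ × 5.2370 × 22.4670 = 58.8298.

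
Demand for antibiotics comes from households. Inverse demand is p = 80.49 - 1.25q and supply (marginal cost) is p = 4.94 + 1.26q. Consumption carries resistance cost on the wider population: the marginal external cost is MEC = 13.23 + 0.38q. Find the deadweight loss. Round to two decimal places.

DWL = 105.28

Market equilibrium (private): 4.94 + 1.26q = 80.49 - 1.25q → q_m = 30.0996.
Social marginal benefit = demand − MEC = 67.26 - 1.63q.
Set SMB = MC: 67.26 - 1.63q = 4.94 + 1.26q → q* = 21.5640.
Between q* and q_m the wedge MC − SMB runs linearly from 0 to MEC(q_m), so the loss is a triangle.
DWL = ½ × 8.5356 × 24.6678 = 105.2772.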